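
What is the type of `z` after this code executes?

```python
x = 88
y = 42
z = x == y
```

Equality comparison returns bool

bool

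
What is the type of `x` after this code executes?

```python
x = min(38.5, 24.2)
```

min() of floats returns float

float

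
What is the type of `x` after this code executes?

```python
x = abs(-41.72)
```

abs() of float returns float

float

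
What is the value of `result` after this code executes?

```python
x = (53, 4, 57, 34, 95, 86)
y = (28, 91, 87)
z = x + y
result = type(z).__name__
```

x is tuple; y is tuple; z is tuple; result = 'tuple'

'tuple'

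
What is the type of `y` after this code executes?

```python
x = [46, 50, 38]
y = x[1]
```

Indexing list[int] returns int

int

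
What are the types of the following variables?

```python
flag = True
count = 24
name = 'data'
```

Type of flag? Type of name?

flag is assigned the constant True, which has type bool; name is assigned a quoted string literal, so it is a str

bool, str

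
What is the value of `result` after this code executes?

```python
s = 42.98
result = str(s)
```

s = 42.98; result = '42.98'

'42.98'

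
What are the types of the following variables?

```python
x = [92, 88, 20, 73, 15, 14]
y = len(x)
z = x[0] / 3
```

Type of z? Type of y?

int / int = float; len() returns int

float, int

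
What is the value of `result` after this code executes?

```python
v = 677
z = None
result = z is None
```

v = 677; z = None; result = True

True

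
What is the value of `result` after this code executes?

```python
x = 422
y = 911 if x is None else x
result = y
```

x = 422; y = 422; result = 422

422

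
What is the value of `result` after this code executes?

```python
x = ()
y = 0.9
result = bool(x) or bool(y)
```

x = (); y = 0.9; result = True

True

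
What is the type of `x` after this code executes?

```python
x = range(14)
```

range() returns a range object

range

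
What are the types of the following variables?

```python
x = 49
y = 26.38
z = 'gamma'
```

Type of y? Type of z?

y is assigned a number with a decimal point, so it is a float; z is assigned a quoted string literal, so it is a str

float, str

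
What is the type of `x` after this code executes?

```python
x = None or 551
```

'or' with None returns the other truthy value

int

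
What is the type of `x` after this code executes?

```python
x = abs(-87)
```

abs() of int returns int

int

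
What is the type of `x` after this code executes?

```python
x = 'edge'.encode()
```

str.encode() returns bytes

bytes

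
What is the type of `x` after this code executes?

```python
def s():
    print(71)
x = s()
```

Function without return returns None

NoneType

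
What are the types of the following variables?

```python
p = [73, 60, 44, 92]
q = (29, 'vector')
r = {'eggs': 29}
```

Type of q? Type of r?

q is assigned a tuple (parenthesized, comma-separated values); r is assigned a dict literal ({key: value})

tuple, dict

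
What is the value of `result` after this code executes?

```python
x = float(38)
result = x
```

x = 38.0; result = 38.0

38.0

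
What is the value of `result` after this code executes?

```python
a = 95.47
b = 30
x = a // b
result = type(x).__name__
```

a is float; b is int; x is float; result = 'float'

'float'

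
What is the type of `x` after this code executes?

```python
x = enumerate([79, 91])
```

enumerate() returns an enumerate object

enumerate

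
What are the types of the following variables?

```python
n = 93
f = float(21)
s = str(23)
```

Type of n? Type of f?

n is assigned a bare integer (no decimal point), so it is an int; f is assigned the result of calling float(), which returns a float

int, float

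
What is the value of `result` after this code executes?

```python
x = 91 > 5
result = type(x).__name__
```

x is bool; result = 'bool'

'bool'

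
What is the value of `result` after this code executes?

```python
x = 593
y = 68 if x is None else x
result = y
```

x = 593; y = 593; result = 593

593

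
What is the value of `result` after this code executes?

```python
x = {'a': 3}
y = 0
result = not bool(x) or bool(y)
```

x = {'a': 3}; y = 0; result = False

False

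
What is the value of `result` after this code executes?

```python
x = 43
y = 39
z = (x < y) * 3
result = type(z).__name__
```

x is int; y is int; z is int; result = 'int'

'int'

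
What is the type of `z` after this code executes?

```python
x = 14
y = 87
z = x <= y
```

Comparison returns bool

bool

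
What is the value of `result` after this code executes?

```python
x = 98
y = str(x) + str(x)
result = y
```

x = 98; y = '9898'; result = '9898'

'9898'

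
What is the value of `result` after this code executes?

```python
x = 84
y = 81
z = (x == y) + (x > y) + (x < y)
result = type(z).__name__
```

x is int; y is int; z is int; result = 'int'

'int'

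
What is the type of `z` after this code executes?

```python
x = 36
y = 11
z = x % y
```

int % int = int

int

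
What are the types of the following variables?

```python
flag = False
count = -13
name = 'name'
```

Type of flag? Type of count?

flag is assigned the constant False, which has type bool; count is assigned a bare integer (no decimal point), so it is an int

bool, int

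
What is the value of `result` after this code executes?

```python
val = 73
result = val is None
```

val = 73; result = False

False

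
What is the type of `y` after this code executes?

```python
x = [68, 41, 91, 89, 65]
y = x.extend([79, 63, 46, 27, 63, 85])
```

list.extend() returns None

NoneType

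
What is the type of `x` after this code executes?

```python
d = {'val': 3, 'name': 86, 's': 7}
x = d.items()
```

dict.items() returns dict_items view

dict_items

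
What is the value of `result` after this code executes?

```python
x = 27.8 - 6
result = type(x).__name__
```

x is float; result = 'float'

'float'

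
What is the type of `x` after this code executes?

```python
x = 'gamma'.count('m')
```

str.count() returns int

int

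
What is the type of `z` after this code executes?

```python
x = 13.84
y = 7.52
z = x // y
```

float // float = float

float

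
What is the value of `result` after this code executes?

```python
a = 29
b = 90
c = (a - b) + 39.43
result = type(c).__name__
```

a is int; b is int; c is float; result = 'float'

'float'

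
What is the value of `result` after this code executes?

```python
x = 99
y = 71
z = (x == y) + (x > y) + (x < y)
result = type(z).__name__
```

x is int; y is int; z is int; result = 'int'

'int'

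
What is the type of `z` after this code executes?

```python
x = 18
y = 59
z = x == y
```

Equality comparison returns bool

bool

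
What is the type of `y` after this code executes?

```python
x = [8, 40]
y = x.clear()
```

list.clear() returns None

NoneType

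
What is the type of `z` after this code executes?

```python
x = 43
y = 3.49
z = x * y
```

int * float = float

float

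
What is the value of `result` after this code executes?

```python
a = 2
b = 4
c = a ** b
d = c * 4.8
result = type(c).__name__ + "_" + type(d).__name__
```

a is int; b is int; c is int; d is float; result = 'int_float'

'int_float'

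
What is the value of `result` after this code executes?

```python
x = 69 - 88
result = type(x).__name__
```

x is int; result = 'int'

'int'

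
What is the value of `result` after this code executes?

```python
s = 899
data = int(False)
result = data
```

s = 899; data = 0; result = 0

0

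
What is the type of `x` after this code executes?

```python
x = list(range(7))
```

list(range()) returns list

list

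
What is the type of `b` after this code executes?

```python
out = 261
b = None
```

None has type NoneType

NoneType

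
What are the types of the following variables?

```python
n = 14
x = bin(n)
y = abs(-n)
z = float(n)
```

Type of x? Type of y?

bin() returns str; abs() of int returns int

str, int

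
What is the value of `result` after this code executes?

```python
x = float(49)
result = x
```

x = 49.0; result = 49.0

49.0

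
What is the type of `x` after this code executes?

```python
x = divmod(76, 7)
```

divmod() returns tuple of (quotient, remainder)

tuple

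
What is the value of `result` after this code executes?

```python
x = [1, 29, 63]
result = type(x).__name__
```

x is list; result = 'list'

'list'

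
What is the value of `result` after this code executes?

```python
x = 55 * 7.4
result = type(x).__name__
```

x is float; result = 'float'

'float'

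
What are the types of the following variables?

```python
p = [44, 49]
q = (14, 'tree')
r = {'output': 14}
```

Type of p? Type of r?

p is assigned a list literal (square brackets); r is assigned a dict literal ({key: value})

list, dict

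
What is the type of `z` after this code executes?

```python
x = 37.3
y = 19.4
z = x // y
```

float // float = float

float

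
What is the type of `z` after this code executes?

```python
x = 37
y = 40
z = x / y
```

int / int = float

float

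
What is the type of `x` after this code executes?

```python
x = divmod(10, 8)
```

divmod() returns tuple of (quotient, remainder)

tuple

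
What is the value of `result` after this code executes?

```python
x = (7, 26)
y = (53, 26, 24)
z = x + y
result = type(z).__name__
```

x is tuple; y is tuple; z is tuple; result = 'tuple'

'tuple'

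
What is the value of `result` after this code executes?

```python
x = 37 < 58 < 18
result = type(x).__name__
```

x is bool; result = 'bool'

'bool'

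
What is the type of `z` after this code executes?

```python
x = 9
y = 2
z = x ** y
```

positive int ** positive int = int

int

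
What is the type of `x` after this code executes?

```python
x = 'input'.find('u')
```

str.find() returns int index

int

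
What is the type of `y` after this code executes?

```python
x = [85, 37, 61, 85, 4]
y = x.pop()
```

list.pop() returns the popped element

int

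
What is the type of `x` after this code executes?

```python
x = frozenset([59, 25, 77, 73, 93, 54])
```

frozenset() returns frozenset

frozenset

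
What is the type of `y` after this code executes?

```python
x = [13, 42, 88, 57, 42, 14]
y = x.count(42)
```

list.count() returns int

int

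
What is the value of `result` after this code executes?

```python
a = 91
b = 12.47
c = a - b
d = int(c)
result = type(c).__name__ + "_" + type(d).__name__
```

a is int; b is float; c is float; d is int; result = 'float_int'

'float_int'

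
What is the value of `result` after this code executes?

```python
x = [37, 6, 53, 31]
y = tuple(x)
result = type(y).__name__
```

x is list; y is tuple; result = 'tuple'

'tuple'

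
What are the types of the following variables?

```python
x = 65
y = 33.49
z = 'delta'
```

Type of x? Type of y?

x is assigned a bare integer (no decimal point), so it is an int; y is assigned a number with a decimal point, so it is a float

int, float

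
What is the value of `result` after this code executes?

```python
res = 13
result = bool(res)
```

res = 13; result = True

True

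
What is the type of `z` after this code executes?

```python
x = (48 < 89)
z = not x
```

'not' returns bool

bool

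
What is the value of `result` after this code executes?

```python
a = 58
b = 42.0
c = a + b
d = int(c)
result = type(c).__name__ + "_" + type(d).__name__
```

a is int; b is float; c is float; d is int; result = 'float_int'

'float_int'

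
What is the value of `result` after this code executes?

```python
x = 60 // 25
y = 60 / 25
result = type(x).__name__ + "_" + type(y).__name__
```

x is int; y is float; result = 'int_float'

'int_float'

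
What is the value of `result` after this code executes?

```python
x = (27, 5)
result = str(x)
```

x = (27, 5); result = '(27, 5)'

'(27, 5)'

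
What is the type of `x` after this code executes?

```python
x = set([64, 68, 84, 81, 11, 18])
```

set() constructor returns set

set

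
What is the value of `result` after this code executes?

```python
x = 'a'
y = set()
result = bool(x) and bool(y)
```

x = 'a'; y = set(); result = False

False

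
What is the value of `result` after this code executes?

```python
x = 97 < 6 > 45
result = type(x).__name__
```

x is bool; result = 'bool'

'bool'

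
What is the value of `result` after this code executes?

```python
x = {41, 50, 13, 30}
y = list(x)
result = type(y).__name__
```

x is set; y is list; result = 'list'

'list'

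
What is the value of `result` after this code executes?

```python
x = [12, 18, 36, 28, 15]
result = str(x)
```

x = [12, 18, 36, 28, 15]; result = '[12, 18, 36, 28, 15]'

'[12, 18, 36, 28, 15]'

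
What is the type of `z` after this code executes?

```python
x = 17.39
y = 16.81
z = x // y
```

float // float = float

float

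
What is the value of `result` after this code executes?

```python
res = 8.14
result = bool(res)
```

res = 8.14; result = True

True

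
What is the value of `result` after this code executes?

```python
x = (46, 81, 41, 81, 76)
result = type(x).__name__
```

x is tuple; result = 'tuple'

'tuple'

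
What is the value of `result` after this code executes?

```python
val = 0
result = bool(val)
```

val = 0; result = False

False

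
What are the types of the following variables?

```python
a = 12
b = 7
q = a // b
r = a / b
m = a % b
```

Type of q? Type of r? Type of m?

// returns int; / returns float; % of ints returns int

int, float, int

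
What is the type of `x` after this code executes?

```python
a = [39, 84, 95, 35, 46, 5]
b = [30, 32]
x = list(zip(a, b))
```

list(zip()) returns a list of tuples

list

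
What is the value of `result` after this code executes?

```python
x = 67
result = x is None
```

x = 67; result = False

False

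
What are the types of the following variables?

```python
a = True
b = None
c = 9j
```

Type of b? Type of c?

b is assigned None, whose type is NoneType; c is assigned 9j, an imaginary literal (j suffix), which has type complex

NoneType, complex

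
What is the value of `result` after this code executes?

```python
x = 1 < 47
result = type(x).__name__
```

x is bool; result = 'bool'

'bool'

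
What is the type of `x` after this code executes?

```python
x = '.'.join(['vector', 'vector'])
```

str.join() returns str

str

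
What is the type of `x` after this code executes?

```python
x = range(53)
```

range() returns a range object

range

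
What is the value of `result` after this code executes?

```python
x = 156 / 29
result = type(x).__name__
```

x is float; result = 'float'

'float'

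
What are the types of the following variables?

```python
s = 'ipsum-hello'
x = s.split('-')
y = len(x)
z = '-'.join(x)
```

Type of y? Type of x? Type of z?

len() returns int; str.split() returns list; str.join() returns str

int, list, str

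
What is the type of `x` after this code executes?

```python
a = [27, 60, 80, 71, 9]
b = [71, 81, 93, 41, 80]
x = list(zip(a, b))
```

list(zip()) returns a list of tuples

list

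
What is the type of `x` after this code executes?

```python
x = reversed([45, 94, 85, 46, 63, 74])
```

reversed() on a list returns list_reverseiterator

list_reverseiterator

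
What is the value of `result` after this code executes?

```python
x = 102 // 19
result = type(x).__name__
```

x is int; result = 'int'

'int'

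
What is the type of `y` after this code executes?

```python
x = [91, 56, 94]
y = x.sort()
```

list.sort() returns None (mutates in place)

NoneType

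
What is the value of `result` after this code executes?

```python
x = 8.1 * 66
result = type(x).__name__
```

x is float; result = 'float'

'float'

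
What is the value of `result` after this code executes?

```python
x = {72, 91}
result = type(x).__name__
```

x is set; result = 'set'

'set'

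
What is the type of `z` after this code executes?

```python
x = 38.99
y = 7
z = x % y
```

float % int = float

float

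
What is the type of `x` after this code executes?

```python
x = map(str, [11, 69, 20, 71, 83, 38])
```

map() returns a map object

map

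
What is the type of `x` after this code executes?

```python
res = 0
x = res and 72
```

'and' returns first falsy value (0 is int)

int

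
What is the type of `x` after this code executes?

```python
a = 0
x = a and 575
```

'and' returns first falsy value (0 is int)

int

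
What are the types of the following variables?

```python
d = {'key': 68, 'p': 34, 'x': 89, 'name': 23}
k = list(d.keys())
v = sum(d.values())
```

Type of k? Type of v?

list() converts to list; sum of ints is int

list, int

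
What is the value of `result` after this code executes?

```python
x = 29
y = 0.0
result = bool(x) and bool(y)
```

x = 29; y = 0.0; result = False

False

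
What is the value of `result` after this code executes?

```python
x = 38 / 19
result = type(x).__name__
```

x is float; result = 'float'

'float'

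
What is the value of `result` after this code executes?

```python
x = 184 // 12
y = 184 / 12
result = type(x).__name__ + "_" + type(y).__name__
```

x is int; y is float; result = 'int_float'

'int_float'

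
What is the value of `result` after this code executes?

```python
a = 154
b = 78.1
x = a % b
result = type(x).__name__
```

a is int; b is float; x is float; result = 'float'

'float'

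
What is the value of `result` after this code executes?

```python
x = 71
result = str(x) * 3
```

x = 71; result = '717171'

'717171'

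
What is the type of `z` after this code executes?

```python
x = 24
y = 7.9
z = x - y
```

int - float = float

float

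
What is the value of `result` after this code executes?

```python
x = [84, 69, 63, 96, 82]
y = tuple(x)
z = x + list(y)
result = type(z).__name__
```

x is list; y is tuple; z is list; result = 'list'

'list'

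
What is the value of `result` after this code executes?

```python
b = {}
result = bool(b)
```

b = {}; result = False

False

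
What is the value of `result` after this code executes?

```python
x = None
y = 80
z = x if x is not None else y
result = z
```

x = None; y = 80; z = 80; result = 80

80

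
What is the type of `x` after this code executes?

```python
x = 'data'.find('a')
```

str.find() returns int index

int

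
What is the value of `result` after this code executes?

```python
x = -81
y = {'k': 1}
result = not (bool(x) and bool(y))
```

x = -81; y = {'k': 1}; result = False

False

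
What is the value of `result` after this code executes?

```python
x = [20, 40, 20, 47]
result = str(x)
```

x = [20, 40, 20, 47]; result = '[20, 40, 20, 47]'

'[20, 40, 20, 47]'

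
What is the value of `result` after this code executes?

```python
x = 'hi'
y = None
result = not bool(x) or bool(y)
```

x = 'hi'; y = None; result = False

False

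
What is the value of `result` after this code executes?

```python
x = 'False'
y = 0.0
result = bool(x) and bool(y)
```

x = 'False'; y = 0.0; result = False

False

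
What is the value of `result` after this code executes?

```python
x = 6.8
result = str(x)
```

x = 6.8; result = '6.8'

'6.8'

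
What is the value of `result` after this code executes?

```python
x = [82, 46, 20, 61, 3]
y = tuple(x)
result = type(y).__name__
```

x is list; y is tuple; result = 'tuple'

'tuple'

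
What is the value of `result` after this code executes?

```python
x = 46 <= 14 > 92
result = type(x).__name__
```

x is bool; result = 'bool'

'bool'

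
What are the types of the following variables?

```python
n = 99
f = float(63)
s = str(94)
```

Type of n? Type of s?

n is assigned a bare integer (no decimal point), so it is an int; s is assigned the result of calling str(), which returns a str

int, str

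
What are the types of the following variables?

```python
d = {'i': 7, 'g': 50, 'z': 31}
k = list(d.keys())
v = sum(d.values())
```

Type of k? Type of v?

list() converts to list; sum of ints is int

list, int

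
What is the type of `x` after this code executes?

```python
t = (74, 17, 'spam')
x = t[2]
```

Index 2 of tuple is a str literal

str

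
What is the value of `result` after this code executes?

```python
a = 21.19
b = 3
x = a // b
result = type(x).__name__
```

a is float; b is int; x is float; result = 'float'

'float'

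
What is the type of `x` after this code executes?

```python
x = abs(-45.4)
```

abs() of float returns float

float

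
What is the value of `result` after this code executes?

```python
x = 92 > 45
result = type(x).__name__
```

x is bool; result = 'bool'

'bool'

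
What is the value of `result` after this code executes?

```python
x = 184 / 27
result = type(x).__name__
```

x is float; result = 'float'

'float'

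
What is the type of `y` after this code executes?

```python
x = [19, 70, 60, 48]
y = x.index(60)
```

list.index() returns int

int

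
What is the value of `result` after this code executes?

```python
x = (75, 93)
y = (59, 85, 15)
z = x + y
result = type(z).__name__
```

x is tuple; y is tuple; z is tuple; result = 'tuple'

'tuple'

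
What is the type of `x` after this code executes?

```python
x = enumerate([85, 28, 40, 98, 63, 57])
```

enumerate() returns an enumerate object

enumerate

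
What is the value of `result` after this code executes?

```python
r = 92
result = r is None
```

r = 92; result = False

False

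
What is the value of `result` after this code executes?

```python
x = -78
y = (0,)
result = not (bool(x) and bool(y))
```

x = -78; y = (0,); result = False

False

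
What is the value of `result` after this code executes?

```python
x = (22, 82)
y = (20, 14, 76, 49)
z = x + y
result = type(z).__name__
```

x is tuple; y is tuple; z is tuple; result = 'tuple'

'tuple'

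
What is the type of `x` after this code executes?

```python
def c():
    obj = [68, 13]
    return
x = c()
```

Bare return returns None

NoneType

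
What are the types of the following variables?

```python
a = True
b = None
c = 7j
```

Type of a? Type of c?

a is assigned the constant True, which has type bool; c is assigned 7j, an imaginary literal (j suffix), which has type complex

bool, complex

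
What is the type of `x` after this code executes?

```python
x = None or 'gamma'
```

'or' with None returns the other truthy value (str)

str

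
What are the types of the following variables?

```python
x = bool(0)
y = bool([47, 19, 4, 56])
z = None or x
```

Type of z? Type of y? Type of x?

None or bool returns the bool; bool() returns bool; bool() returns bool

bool, bool, bool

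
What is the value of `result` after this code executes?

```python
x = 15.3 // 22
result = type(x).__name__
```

x is float; result = 'float'

'float'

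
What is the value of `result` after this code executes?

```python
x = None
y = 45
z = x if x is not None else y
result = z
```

x = None; y = 45; z = 45; result = 45

45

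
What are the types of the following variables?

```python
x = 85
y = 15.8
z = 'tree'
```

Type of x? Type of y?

x is assigned a bare integer (no decimal point), so it is an int; y is assigned a number with a decimal point, so it is a float

int, float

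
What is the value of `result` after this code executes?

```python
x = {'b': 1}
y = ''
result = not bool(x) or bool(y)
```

x = {'b': 1}; y = ''; result = False

False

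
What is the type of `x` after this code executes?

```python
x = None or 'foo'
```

'or' with None returns the other truthy value (str)

str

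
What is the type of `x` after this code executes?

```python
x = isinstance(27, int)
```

isinstance() returns bool

bool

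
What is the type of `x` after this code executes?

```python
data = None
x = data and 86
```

'and' returns first falsy value (None)

NoneType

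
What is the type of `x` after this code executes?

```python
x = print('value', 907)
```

print() returns None

NoneType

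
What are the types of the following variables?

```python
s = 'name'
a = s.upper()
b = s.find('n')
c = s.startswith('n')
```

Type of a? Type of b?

upper() returns str; find() returns int

str, int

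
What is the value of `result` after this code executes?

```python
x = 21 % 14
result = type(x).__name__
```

x is int; result = 'int'

'int'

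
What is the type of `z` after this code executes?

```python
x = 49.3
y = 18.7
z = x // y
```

float // float = float

float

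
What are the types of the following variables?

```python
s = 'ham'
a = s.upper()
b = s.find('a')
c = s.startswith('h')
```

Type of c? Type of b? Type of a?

startswith() returns bool; find() returns int; upper() returns str

bool, int, str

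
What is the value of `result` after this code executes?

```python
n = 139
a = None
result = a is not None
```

n = 139; a = None; result = False

False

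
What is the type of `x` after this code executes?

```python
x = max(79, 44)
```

max() of ints returns int

int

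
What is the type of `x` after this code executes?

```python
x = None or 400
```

'or' with None returns the other truthy value

int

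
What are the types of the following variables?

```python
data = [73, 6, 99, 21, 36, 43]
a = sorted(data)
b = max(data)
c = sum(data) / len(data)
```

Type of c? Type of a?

int / int = float; sorted() returns list

float, list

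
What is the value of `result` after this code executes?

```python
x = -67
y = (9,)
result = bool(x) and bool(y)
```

x = -67; y = (9,); result = True

True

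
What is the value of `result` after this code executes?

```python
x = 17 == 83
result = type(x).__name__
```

x is bool; result = 'bool'

'bool'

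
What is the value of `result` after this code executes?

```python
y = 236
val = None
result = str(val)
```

y = 236; val = None; result = 'None'

'None'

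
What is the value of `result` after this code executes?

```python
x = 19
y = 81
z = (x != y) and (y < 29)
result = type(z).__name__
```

x is int; y is int; z is bool; result = 'bool'

'bool'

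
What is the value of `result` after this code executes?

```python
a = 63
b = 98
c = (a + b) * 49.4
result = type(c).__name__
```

a is int; b is int; c is float; result = 'float'

'float'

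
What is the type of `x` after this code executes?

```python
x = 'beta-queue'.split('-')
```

str.split() returns list

list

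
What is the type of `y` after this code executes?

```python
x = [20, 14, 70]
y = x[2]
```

Indexing list[int] returns int

int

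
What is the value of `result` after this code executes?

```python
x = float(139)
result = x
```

x = 139.0; result = 139.0

139.0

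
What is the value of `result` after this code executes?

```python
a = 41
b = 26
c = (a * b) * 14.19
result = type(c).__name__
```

a is int; b is int; c is float; result = 'float'

'float'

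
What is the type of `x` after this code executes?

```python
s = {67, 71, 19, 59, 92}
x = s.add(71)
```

set.add() returns None (mutates in place)

NoneType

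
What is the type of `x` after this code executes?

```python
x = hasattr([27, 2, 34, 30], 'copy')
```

hasattr() returns bool

bool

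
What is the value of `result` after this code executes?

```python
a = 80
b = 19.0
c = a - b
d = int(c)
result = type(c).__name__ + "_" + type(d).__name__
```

a is int; b is float; c is float; d is int; result = 'float_int'

'float_int'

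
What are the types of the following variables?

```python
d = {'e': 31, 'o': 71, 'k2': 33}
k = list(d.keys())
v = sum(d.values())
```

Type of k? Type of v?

list() converts to list; sum of ints is int

list, int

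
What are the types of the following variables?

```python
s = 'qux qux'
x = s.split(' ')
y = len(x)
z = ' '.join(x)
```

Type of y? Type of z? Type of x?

len() returns int; str.join() returns str; str.split() returns list

int, str, list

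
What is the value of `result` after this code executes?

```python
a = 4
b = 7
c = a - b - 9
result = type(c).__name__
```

a is int; b is int; c is int; result = 'int'

'int'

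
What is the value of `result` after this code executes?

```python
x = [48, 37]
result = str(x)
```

x = [48, 37]; result = '[48, 37]'

'[48, 37]'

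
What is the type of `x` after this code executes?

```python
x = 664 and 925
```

'and' with truthy values returns last operand (int)

int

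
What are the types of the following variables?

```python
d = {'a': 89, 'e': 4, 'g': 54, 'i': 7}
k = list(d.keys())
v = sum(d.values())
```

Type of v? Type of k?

sum of ints is int; list() converts to list

int, list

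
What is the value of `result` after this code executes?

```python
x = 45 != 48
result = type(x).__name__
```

x is bool; result = 'bool'

'bool'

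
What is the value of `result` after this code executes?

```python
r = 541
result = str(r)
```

r = 541; result = '541'

'541'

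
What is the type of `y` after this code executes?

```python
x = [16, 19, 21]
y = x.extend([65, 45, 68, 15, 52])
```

list.extend() returns None

NoneType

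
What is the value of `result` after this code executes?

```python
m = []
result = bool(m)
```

m = []; result = False

False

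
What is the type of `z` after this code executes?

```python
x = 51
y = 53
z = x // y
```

int // int = int

int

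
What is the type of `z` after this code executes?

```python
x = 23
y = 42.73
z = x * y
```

int * float = float

float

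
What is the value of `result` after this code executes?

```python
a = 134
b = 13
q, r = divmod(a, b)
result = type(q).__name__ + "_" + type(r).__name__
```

a is int; b is int; q is int; r is int; result = 'int_int'

'int_int'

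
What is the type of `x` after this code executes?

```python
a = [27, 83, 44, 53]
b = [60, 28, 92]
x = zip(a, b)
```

zip() returns a zip object

zip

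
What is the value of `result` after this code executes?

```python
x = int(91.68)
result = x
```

x = 91; result = 91

91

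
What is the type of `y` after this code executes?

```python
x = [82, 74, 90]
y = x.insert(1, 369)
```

list.insert() returns None

NoneType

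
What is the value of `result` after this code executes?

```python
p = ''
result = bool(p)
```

p = ''; result = False

False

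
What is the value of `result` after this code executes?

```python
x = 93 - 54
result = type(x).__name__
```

x is int; result = 'int'

'int'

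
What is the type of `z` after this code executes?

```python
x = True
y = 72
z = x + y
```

bool + int = int (bool is subclass of int)

int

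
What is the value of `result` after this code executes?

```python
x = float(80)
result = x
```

x = 80.0; result = 80.0

80.0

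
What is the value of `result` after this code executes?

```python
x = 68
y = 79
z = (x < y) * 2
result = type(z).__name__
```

x is int; y is int; z is int; result = 'int'

'int'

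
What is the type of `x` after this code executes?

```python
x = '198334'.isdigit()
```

str.isdigit() returns bool

bool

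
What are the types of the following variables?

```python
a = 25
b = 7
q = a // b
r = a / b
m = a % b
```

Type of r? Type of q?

/ returns float; // returns int

float, int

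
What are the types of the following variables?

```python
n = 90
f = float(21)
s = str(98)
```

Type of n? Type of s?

n is assigned a bare integer (no decimal point), so it is an int; s is assigned the result of calling str(), which returns a str

int, str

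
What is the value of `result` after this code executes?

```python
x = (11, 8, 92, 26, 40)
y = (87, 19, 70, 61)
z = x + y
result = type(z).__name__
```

x is tuple; y is tuple; z is tuple; result = 'tuple'

'tuple'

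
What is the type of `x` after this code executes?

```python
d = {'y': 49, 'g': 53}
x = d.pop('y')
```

dict.pop() returns the value

int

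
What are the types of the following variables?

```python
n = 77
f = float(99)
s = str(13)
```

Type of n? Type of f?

n is assigned a bare integer (no decimal point), so it is an int; f is assigned the result of calling float(), which returns a float

int, float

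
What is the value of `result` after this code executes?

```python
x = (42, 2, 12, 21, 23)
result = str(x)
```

x = (42, 2, 12, 21, 23); result = '(42, 2, 12, 21, 23)'

'(42, 2, 12, 21, 23)'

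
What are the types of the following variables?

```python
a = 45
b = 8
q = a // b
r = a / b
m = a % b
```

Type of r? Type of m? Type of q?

/ returns float; % of ints returns int; // returns int

float, int, int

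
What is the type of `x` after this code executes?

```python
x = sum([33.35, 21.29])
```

sum() of floats returns float

float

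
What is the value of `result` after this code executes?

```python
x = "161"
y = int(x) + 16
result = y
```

x = '161'; y = 177; result = 177

177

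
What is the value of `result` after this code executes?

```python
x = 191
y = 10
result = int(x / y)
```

x = 191; y = 10; result = 19

19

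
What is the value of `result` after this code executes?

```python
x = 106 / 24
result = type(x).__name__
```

x is float; result = 'float'

'float'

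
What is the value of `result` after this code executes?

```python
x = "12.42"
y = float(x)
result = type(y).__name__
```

x is str; y is float; result = 'float'

'float'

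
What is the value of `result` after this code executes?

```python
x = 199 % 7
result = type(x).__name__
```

x is int; result = 'int'

'int'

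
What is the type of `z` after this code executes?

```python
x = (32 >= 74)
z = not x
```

'not' returns bool

bool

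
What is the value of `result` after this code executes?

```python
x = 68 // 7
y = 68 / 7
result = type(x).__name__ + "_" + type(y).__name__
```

x is int; y is float; result = 'int_float'

'int_float'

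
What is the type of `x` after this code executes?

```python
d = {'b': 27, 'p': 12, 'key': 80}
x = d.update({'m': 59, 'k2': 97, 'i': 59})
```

dict.update() returns None

NoneType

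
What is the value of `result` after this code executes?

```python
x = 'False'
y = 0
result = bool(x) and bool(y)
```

x = 'False'; y = 0; result = False

False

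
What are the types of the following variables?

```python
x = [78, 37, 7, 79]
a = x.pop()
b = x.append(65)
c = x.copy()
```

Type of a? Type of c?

pop() returns element; copy() returns list

int, list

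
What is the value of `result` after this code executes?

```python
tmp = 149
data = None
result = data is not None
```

tmp = 149; data = None; result = False

False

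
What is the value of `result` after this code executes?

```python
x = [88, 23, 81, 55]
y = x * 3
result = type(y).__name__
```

x is list; y is list; result = 'list'

'list'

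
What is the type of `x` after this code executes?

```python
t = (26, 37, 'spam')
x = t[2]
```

Index 2 of tuple is a str literal

str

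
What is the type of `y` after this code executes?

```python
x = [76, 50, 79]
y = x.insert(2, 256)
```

list.insert() returns None

NoneType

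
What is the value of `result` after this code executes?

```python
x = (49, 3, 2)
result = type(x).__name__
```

x is tuple; result = 'tuple'

'tuple'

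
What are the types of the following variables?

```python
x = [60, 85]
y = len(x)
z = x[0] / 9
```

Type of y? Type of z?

len() returns int; int / int = float

int, float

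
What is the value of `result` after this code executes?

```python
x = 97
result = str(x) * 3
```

x = 97; result = '979797'

'979797'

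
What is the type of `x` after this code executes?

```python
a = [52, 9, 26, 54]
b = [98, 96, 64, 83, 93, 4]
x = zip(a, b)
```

zip() returns a zip object

zip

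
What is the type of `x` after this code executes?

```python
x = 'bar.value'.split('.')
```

str.split() returns list

list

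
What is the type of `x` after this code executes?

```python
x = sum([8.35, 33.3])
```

sum() of floats returns float

float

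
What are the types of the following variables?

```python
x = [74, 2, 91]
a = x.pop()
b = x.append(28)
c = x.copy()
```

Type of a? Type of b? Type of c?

pop() returns element; append() returns None; copy() returns list

int, NoneType, list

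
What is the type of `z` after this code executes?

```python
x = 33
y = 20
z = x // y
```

int // int = int

int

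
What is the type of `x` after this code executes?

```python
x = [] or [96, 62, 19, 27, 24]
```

'or' returns first truthy value (list)

list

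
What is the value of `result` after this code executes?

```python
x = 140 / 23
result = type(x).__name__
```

x is float; result = 'float'

'float'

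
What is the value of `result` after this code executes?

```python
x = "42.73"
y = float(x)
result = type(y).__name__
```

x is str; y is float; result = 'float'

'float'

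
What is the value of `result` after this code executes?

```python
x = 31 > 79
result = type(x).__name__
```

x is bool; result = 'bool'

'bool'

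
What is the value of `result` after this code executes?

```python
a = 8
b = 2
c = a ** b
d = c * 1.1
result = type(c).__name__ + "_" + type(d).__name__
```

a is int; b is int; c is int; d is float; result = 'int_float'

'int_float'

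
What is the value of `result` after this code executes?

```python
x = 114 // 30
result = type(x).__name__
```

x is int; result = 'int'

'int'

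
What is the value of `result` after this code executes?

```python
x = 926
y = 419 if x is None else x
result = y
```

x = 926; y = 926; result = 926

926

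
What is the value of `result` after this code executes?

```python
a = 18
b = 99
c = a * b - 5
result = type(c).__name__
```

a is int; b is int; c is int; result = 'int'

'int'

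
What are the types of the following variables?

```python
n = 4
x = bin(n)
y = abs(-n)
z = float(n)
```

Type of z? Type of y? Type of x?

float() returns float; abs() of int returns int; bin() returns str

float, int, str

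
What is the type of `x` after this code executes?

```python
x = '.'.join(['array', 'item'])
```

str.join() returns str

str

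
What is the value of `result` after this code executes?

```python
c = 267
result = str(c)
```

c = 267; result = '267'

'267'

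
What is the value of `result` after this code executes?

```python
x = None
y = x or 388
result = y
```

x = None; y = 388; result = 388

388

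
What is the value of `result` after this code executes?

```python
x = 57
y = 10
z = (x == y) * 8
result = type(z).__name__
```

x is int; y is int; z is int; result = 'int'

'int'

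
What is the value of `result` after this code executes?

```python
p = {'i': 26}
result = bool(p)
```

p = {'i': 26}; result = True

True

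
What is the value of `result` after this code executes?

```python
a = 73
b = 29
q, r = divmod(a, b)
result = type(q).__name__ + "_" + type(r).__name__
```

a is int; b is int; q is int; r is int; result = 'int_int'

'int_int'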